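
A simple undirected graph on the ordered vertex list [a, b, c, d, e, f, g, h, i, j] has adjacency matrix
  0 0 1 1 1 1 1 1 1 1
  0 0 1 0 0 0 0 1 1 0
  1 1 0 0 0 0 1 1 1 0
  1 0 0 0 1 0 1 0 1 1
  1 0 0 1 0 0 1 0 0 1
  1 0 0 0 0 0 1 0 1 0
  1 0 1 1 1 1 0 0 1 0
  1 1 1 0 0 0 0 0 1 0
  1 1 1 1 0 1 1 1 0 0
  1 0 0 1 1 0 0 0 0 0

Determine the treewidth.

A width-3 tree decomposition is:
Bags: B1 = {a, d, e, g}  B2 = {a, d, g, i}  B3 = {a, c, g, i}  B4 = {a, c, h, i}  B5 = {a, f, g, i}  B6 = {a, d, e, j}  B7 = {b, c, h, i}
Tree: B1–B2, B2–B3, B3–B4, B3–B5, B1–B6, B4–B7
Each bag holds 4 vertices, so the decomposition has width 3, which upper-bounds the treewidth. On the other hand G contains the 4-clique {a, d, e, g}. A clique must lie in a single bag of any decomposition, so no decomposition can have width below 3. The upper and lower bounds meet at 3, so that is the treewidth.

3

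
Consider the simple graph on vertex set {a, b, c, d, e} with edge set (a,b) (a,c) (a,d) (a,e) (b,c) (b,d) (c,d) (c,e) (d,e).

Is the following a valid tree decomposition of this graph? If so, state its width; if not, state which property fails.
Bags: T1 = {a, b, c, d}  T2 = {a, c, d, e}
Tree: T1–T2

Yes; width 3.

Every vertex of G appears in some bag (union = {a, b, c, d, e}); every edge is covered by a bag; and for each vertex v the set of bags containing v is connected in the bag tree. The decomposition is therefore valid. The largest bag has 4 vertices, so the width is 3.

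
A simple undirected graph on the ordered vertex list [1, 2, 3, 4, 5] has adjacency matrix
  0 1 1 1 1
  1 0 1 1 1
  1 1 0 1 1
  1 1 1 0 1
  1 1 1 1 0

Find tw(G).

A width-4 tree decomposition is:
Bags: B1 = {1, 2, 3, 4, 5}
Tree: (single bag)
A single bag containing all 5 vertices is trivially a valid decomposition of width 4. Conversely, {1, 2, 3, 4, 5} is a clique of size 5, and the vertices of any clique must share a bag in every tree decomposition; so some bag has ≥ 5 vertices and tw(G) ≥ 4. Therefore the treewidth is 4.

4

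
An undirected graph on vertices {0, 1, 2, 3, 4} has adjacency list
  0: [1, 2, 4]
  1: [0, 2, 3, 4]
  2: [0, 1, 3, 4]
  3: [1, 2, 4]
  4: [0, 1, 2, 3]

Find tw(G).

3

A width-3 tree decomposition is:
Bags: B1 = {1, 2, 3, 4}  B2 = {0, 1, 2, 4}
Tree: B1–B2
Every bag has size at most 4, so the width is 4 − 1 = 3 and tw(G) ≤ 3. For the lower bound, the 4 vertices {0, 1, 2, 4} are pairwise adjacent, and any tree decomposition puts a clique entirely inside one bag — forcing width ≥ 3. The upper and lower bounds meet at 3, so that is the treewidth.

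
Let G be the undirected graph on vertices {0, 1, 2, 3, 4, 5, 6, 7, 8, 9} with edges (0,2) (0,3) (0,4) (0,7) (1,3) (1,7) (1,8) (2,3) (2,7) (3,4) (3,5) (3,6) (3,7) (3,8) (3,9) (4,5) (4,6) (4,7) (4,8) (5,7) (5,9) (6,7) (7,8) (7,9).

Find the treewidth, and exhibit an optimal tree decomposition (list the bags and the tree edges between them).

The largest bag has 4 vertices, giving width 3; this decomposition certifies tw(G) ≤ 3. Conversely, {1, 3, 7, 8} is a clique of size 4, and the vertices of any clique must share a bag in every tree decomposition; so some bag has ≥ 4 vertices and tw(G) ≥ 3. Combining the bounds, tw(G) = 3.

Treewidth 3.
One optimal decomposition is:
Bags: B1 = {3, 4, 7, 8}  B2 = {1, 3, 7, 8}  B3 = {3, 4, 5, 7}  B4 = {0, 3, 4, 7}  B5 = {3, 5, 7, 9}  B6 = {3, 4, 6, 7}  B7 = {0, 2, 3, 7}
Tree: B1–B2, B1–B3, B1–B4, B3–B5, B1–B6, B4–B7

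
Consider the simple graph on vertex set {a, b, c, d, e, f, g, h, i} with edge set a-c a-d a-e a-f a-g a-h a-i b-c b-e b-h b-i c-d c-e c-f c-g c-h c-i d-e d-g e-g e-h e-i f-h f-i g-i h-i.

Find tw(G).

A width-4 tree decomposition is:
Bags: B1 = {a, c, e, h, i}  B2 = {b, c, e, h, i}  B3 = {a, c, e, g, i}  B4 = {a, c, d, e, g}  B5 = {a, c, f, h, i}
Tree: B1–B2, B1–B3, B3–B4, B1–B5
Each bag holds 5 vertices, so the decomposition has width 4, which upper-bounds the treewidth. Conversely, {a, c, d, e, g} is a clique of size 5, and the vertices of any clique must share a bag in every tree decomposition; so some bag has ≥ 5 vertices and tw(G) ≥ 4. Therefore the treewidth is 4.

4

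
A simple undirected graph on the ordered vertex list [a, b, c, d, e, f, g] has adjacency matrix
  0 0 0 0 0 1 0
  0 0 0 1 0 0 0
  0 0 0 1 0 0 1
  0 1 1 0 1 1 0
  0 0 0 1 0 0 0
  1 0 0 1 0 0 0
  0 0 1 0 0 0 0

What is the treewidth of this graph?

A width-1 tree decomposition is:
Bags: B1 = {d, f}  B2 = {c, d}  B3 = {a, f}  B4 = {d, e}  B5 = {b, d}  B6 = {c, g}
Tree: B1–B2, B1–B3, B2–B4, B2–B5, B2–B6
The largest bag has 2 vertices, giving width 1; this decomposition certifies tw(G) ≤ 1. Any graph with an edge has treewidth ≥ 1, and G has the edge d–f. Hence tw(G) = 1 exactly.

1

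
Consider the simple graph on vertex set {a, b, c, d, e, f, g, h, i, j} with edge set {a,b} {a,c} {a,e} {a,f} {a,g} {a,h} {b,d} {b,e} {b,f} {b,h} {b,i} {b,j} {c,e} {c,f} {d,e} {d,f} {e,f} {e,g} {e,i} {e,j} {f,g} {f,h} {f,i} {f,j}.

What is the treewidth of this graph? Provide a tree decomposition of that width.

The largest bag has 4 vertices, giving width 3; this decomposition certifies tw(G) ≤ 3. Conversely, {a, e, f, g} is a clique of size 4, and the vertices of any clique must share a bag in every tree decomposition; so some bag has ≥ 4 vertices and tw(G) ≥ 3. Therefore the treewidth is 3.

Treewidth 3.
One such decomposition:
Bags: B1 = {a, b, f, h}  B2 = {a, b, e, f}  B3 = {a, c, e, f}  B4 = {b, e, f, i}  B5 = {b, e, f, j}  B6 = {a, e, f, g}  B7 = {b, d, e, f}
Tree: B1–B2, B2–B3, B2–B4, B2–B5, B2–B6, B2–B7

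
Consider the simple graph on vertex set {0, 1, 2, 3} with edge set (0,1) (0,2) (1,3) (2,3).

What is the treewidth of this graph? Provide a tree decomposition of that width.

Every bag has size at most 3, so the width is 3 − 1 = 2 and tw(G) ≤ 2. For the lower bound, G contains the cycle 1–0–2–3–1, so G is not a forest; only forests have treewidth ≤ 1, hence tw(G) ≥ 2. Combining the bounds, tw(G) = 2.

Treewidth 2.
One such decomposition:
Bags: B1 = {0, 1, 2}  B2 = {1, 2, 3}
Tree: B1–B2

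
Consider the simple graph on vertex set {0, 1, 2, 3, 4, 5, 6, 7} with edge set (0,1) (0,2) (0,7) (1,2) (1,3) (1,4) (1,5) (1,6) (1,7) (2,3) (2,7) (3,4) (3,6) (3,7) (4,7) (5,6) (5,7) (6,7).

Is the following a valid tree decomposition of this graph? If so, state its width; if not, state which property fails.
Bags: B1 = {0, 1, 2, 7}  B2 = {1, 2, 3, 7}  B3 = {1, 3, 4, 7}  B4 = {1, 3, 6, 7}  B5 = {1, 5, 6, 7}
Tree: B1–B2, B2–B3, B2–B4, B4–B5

Yes; width 3.

Every vertex of G appears in some bag (union = {0, 1, 2, 3, 4, 5, 6, 7}); every edge is covered by a bag; and for each vertex v the set of bags containing v is connected in the bag tree. The decomposition is therefore valid. The largest bag has 4 vertices, so the width is 3.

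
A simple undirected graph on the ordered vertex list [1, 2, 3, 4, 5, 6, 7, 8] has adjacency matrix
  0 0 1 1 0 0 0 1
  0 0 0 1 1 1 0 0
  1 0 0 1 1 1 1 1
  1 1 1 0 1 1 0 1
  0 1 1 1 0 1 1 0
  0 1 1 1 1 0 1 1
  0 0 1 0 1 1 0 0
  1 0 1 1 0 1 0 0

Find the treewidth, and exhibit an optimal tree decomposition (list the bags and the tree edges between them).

Treewidth 3.
Bags: B1 = {3, 4, 5, 6}  B2 = {2, 4, 5, 6}  B3 = {3, 5, 6, 7}  B4 = {3, 4, 6, 8}  B5 = {1, 3, 4, 8}
Tree: B1–B2, B1–B3, B1–B4, B4–B5

The largest bag has 4 vertices, giving width 3; this decomposition certifies tw(G) ≤ 3. On the other hand G contains the 4-clique {2, 4, 5, 6}. A clique must lie in a single bag of any decomposition, so no decomposition can have width below 3. Combining the bounds, tw(G) = 3.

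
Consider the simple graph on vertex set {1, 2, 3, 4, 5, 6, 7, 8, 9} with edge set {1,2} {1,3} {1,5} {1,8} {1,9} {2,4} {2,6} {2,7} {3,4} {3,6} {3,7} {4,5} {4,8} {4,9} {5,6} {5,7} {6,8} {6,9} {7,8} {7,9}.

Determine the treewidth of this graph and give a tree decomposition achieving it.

Treewidth 4.
Bags: B1 = {1, 4, 5, 6, 7}  B2 = {1, 4, 6, 7, 8}  B3 = {1, 4, 6, 7, 9}  B4 = {1, 3, 4, 6, 7}  B5 = {1, 2, 4, 6, 7}
Tree: B1–B2, B2–B3, B3–B4, B4–B5

The largest bag has 5 vertices, giving width 4; this decomposition certifies tw(G) ≤ 4. For the lower bound: the 5 vertex sets {1,5}, {7,8}, {6,9}, {4}, {3} are disjoint, each induces a connected subgraph, and every pair is joined by at least one edge of G. Contracting each set to a single vertex therefore yields K_{5} as a minor, and since treewidth is minor-monotone, tw(G) ≥ tw(K_{5}) = 4. Therefore the treewidth is 4.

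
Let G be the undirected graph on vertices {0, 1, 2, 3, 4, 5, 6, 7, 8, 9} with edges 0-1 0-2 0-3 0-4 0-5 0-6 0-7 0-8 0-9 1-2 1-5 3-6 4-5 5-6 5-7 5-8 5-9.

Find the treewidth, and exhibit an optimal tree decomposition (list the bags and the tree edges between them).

Treewidth 2.
One such decomposition:
Bags: B1 = {0, 1, 5}  B2 = {0, 4, 5}  B3 = {0, 5, 7}  B4 = {0, 1, 2}  B5 = {0, 5, 6}  B6 = {0, 5, 8}  B7 = {0, 3, 6}  B8 = {0, 5, 9}
Tree: B1–B2, B2–B3, B1–B4, B2–B5, B1–B6, B5–B7, B5–B8

Each bag holds 3 vertices, so the decomposition has width 2, which upper-bounds the treewidth. For the lower bound, the 3 vertices {0, 1, 2} are pairwise adjacent, and any tree decomposition puts a clique entirely inside one bag — forcing width ≥ 2. Combining the bounds, tw(G) = 2.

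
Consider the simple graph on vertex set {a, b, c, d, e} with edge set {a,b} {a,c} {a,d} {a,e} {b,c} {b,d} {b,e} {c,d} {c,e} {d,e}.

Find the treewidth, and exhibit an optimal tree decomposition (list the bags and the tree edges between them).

With just one bag of size 5, the width is 5 − 1 = 4, so tw(G) ≤ 4. Conversely, {a, b, c, d, e} is a clique of size 5, and the vertices of any clique must share a bag in every tree decomposition; so some bag has ≥ 5 vertices and tw(G) ≥ 4. The upper and lower bounds meet at 4, so that is the treewidth.

Treewidth 4.
One optimal decomposition is:
Bags: B1 = {a, b, c, d, e}
Tree: (single bag)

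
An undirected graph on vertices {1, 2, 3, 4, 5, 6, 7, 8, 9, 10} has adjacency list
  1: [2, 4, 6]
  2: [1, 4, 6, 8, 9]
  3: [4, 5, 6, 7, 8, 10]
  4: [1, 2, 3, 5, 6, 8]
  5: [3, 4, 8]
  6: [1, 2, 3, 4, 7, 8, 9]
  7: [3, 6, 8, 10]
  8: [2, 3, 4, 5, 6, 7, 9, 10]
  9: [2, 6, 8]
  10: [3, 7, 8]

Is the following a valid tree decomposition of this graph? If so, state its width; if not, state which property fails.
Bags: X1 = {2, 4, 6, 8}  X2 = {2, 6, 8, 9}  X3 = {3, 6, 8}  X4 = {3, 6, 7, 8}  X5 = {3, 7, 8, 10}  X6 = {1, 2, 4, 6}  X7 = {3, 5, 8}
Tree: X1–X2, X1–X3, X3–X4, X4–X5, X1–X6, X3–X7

No — edge (4,3) lies in no bag.

A tree decomposition must satisfy three properties: every vertex lies in some bag; for every edge, both endpoints lie together in some bag; and for every vertex, the bags containing it form a connected subtree. Here edge (4,3) lies in no bag, so the decomposition is invalid.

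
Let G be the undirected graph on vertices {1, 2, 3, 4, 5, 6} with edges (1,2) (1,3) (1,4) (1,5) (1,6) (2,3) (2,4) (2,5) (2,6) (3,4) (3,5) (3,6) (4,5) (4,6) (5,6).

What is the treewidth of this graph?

A width-5 tree decomposition is:
Bags: B1 = {1, 2, 3, 4, 5, 6}
Tree: (single bag)
With just one bag of size 6, the width is 6 − 1 = 5, so tw(G) ≤ 5. Conversely, {1, 2, 3, 4, 5, 6} is a clique of size 6, and the vertices of any clique must share a bag in every tree decomposition; so some bag has ≥ 6 vertices and tw(G) ≥ 5. The upper and lower bounds meet at 5, so that is the treewidth.

5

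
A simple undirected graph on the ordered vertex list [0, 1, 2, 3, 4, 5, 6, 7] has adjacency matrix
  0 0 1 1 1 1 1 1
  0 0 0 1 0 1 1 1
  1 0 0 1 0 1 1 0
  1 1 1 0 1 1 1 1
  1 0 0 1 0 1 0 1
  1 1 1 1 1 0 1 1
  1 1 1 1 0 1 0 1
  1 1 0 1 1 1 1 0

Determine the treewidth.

A width-4 tree decomposition is:
Bags: B1 = {0, 3, 5, 6, 7}  B2 = {1, 3, 5, 6, 7}  B3 = {0, 3, 4, 5, 7}  B4 = {0, 2, 3, 5, 6}
Tree: B1–B2, B1–B3, B1–B4
Every bag has size at most 5, so the width is 5 − 1 = 4 and tw(G) ≤ 4. Conversely, {0, 3, 4, 5, 7} is a clique of size 5, and the vertices of any clique must share a bag in every tree decomposition; so some bag has ≥ 5 vertices and tw(G) ≥ 4. Hence tw(G) = 4 exactly.

4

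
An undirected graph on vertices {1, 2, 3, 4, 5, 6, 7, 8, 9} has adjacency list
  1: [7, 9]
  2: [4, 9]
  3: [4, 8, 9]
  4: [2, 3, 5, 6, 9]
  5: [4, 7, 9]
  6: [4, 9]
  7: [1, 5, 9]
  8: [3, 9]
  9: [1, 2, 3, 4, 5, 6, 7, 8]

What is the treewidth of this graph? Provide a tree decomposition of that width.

Every bag has size at most 3, so the width is 3 − 1 = 2 and tw(G) ≤ 2. Conversely, {3, 8, 9} is a clique of size 3, and the vertices of any clique must share a bag in every tree decomposition; so some bag has ≥ 3 vertices and tw(G) ≥ 2. Therefore the treewidth is 2.

Treewidth 2.
Bags: B1 = {3, 4, 9}  B2 = {4, 5, 9}  B3 = {5, 7, 9}  B4 = {2, 4, 9}  B5 = {3, 8, 9}  B6 = {4, 6, 9}  B7 = {1, 7, 9}
Tree: B1–B2, B2–B3, B1–B4, B1–B5, B2–B6, B3–B7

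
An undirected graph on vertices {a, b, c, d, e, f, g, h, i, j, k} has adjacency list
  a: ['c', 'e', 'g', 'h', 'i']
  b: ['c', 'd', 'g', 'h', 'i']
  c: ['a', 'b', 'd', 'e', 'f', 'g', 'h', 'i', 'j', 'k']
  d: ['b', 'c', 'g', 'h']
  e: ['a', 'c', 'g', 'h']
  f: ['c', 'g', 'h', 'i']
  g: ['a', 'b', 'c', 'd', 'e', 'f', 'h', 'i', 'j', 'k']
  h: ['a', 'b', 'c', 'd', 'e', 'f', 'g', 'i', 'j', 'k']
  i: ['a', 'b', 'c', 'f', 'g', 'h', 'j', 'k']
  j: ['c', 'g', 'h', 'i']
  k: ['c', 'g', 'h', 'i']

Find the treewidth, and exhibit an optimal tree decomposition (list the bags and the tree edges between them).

Treewidth 4.
Bags: B1 = {b, c, g, h, i}  B2 = {c, g, h, i, k}  B3 = {c, g, h, i, j}  B4 = {b, c, d, g, h}  B5 = {c, f, g, h, i}  B6 = {a, c, g, h, i}  B7 = {a, c, e, g, h}
Tree: B1–B2, B2–B3, B1–B4, B2–B5, B2–B6, B6–B7

The largest bag has 5 vertices, giving width 4; this decomposition certifies tw(G) ≤ 4. On the other hand G contains the 5-clique {b, c, d, g, h}. A clique must lie in a single bag of any decomposition, so no decomposition can have width below 4. The upper and lower bounds meet at 4, so that is the treewidth.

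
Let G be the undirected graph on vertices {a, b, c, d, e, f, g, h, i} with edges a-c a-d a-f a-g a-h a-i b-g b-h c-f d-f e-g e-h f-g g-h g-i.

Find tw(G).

A width-2 tree decomposition is:
Bags: B1 = {a, g, i}  B2 = {a, g, h}  B3 = {b, g, h}  B4 = {a, f, g}  B5 = {a, d, f}  B6 = {e, g, h}  B7 = {a, c, f}
Tree: B1–B2, B2–B3, B2–B4, B4–B5, B3–B6, B5–B7
The largest bag has 3 vertices, giving width 2; this decomposition certifies tw(G) ≤ 2. On the other hand G contains the 3-clique {a, d, f}. A clique must lie in a single bag of any decomposition, so no decomposition can have width below 2. The upper and lower bounds meet at 2, so that is the treewidth.

2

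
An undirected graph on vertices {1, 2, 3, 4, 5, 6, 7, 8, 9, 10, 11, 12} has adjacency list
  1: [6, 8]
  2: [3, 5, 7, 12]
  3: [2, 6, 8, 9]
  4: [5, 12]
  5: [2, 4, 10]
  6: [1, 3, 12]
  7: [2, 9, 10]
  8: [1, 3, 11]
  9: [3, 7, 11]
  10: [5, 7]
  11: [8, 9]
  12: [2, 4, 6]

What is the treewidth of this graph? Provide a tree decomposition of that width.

The largest bag has 4 vertices, giving width 3; this decomposition certifies tw(G) ≤ 3. For the lower bound: the 4 vertex sets {4,5,10}, {12}, {2}, {3,6,7,9} are disjoint, each induces a connected subgraph, and every pair is joined by at least one edge of G. Contracting each set to a single vertex therefore yields K_{4} as a minor, and since treewidth is minor-monotone, tw(G) ≥ tw(K_{4}) = 3. Hence tw(G) = 3 exactly.

Treewidth 3.
One such decomposition:
Bags: B1 = {4, 5, 10, 12}  B2 = {2, 5, 10, 12}  B3 = {2, 7, 10, 12}  B4 = {2, 6, 7, 12}  B5 = {2, 3, 6, 7}  B6 = {3, 6, 7, 9}  B7 = {1, 3, 6, 9}  B8 = {1, 3, 8, 9}  B9 = {1, 8, 9, 11}
Tree: B1–B2, B2–B3, B3–B4, B4–B5, B5–B6, B6–B7, B7–B8, B8–B9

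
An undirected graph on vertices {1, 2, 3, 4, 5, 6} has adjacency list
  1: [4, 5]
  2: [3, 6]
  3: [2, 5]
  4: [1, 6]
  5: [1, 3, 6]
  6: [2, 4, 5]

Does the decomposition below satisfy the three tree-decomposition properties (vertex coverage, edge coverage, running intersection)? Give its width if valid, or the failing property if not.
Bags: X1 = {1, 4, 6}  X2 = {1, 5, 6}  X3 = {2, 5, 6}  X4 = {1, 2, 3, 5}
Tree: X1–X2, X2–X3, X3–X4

No — bags containing vertex 1 are not connected in the tree.

A tree decomposition must satisfy three properties: every vertex lies in some bag; for every edge, both endpoints lie together in some bag; and for every vertex, the bags containing it form a connected subtree. Here bags containing vertex 1 are not connected in the tree, so the decomposition is invalid.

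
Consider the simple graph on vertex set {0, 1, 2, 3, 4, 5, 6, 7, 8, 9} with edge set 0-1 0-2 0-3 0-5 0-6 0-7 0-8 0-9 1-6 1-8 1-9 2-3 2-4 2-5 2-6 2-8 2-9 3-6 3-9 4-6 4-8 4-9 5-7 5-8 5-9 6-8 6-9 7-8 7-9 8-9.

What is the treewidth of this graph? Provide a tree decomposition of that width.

Each bag holds 5 vertices, so the decomposition has width 4, which upper-bounds the treewidth. On the other hand G contains the 5-clique {0, 1, 6, 8, 9}. A clique must lie in a single bag of any decomposition, so no decomposition can have width below 4. Therefore the treewidth is 4.

Treewidth 4.
Bags: B1 = {0, 2, 3, 6, 9}  B2 = {0, 2, 6, 8, 9}  B3 = {0, 2, 5, 8, 9}  B4 = {0, 5, 7, 8, 9}  B5 = {0, 1, 6, 8, 9}  B6 = {2, 4, 6, 8, 9}
Tree: B1–B2, B2–B3, B3–B4, B2–B5, B2–B6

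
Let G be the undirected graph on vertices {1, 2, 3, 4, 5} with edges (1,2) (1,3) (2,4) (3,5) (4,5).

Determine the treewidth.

A width-2 tree decomposition is:
Bags: B1 = {1, 2, 4}  B2 = {1, 4, 5}  B3 = {1, 3, 5}
Tree: B1–B2, B2–B3
Every bag has size at most 3, so the width is 3 − 1 = 2 and tw(G) ≤ 2. For the lower bound, G contains the cycle 1–2–4–5–3–1, so G is not a forest; only forests have treewidth ≤ 1, hence tw(G) ≥ 2. Hence tw(G) = 2 exactly.

2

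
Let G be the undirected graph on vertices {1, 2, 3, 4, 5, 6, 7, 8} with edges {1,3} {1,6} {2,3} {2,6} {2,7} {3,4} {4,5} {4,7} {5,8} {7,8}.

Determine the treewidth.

2

A width-2 tree decomposition is:
Bags: B1 = {1, 2, 6}  B2 = {1, 2, 3}  B3 = {2, 3, 7}  B4 = {3, 4, 7}  B5 = {4, 7, 8}  B6 = {4, 5, 8}
Tree: B1–B2, B2–B3, B3–B4, B4–B5, B5–B6
Every bag has size at most 3, so the width is 3 − 1 = 2 and tw(G) ≤ 2. The edges 6–1–3–2–6 form a cycle, so G is not a tree and its treewidth is at least 2. Hence tw(G) = 2 exactly.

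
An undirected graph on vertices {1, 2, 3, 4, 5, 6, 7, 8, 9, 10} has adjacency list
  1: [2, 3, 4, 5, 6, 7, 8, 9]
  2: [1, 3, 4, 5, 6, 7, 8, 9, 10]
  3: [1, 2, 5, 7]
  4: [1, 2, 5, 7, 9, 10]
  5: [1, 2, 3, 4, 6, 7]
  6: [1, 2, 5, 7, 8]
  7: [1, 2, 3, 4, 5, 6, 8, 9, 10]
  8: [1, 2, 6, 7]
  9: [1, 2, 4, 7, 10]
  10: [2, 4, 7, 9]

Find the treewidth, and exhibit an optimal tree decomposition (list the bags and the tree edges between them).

Treewidth 4.
One such decomposition:
Bags: B1 = {1, 2, 4, 5, 7}  B2 = {1, 2, 4, 7, 9}  B3 = {1, 2, 3, 5, 7}  B4 = {1, 2, 5, 6, 7}  B5 = {1, 2, 6, 7, 8}  B6 = {2, 4, 7, 9, 10}
Tree: B1–B2, B1–B3, B3–B4, B4–B5, B2–B6

The largest bag has 5 vertices, giving width 4; this decomposition certifies tw(G) ≤ 4. Conversely, {1, 2, 6, 7, 8} is a clique of size 5, and the vertices of any clique must share a bag in every tree decomposition; so some bag has ≥ 5 vertices and tw(G) ≥ 4. Hence tw(G) = 4 exactly.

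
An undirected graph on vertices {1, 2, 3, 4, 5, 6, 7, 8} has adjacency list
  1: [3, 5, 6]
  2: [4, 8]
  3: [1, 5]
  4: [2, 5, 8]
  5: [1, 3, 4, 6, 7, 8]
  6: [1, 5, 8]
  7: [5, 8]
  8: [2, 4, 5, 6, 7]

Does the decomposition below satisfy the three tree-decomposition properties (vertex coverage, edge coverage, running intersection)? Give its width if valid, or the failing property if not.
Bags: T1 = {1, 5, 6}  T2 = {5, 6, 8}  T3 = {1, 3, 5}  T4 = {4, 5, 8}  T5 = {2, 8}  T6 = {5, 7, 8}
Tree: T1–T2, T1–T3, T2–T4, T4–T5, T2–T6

A tree decomposition must satisfy three properties: every vertex lies in some bag; for every edge, both endpoints lie together in some bag; and for every vertex, the bags containing it form a connected subtree. Here edge (4,2) lies in no bag, so the decomposition is invalid.

No — edge (4,2) lies in no bag.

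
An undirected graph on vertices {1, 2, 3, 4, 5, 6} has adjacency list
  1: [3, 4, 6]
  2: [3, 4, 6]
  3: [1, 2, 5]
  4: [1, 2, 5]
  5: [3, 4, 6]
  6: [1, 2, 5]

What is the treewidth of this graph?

3

A width-3 tree decomposition is:
Bags: B1 = {1, 2, 4, 5}  B2 = {1, 2, 3, 5}  B3 = {1, 2, 5, 6}
Tree: B1–B2, B2–B3
Each bag holds 4 vertices, so the decomposition has width 3, which upper-bounds the treewidth. For the lower bound: the 4 vertex sets {1,4}, {3,5}, {2}, {6} are disjoint, each induces a connected subgraph, and every pair is joined by at least one edge of G. Contracting each set to a single vertex therefore yields K_{4} as a minor, and since treewidth is minor-monotone, tw(G) ≥ tw(K_{4}) = 3. The upper and lower bounds meet at 3, so that is the treewidth.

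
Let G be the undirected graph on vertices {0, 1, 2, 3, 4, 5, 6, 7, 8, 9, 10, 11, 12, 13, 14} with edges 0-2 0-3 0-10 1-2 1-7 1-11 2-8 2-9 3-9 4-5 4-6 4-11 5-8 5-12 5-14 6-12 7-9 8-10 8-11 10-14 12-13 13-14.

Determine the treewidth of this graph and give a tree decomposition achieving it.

The largest bag has 4 vertices, giving width 3; this decomposition certifies tw(G) ≤ 3. For the lower bound: the 4 vertex sets {3,7,9}, {1}, {2}, {0,8,10,11} are disjoint, each induces a connected subgraph, and every pair is joined by at least one edge of G. Contracting each set to a single vertex therefore yields K_{4} as a minor, and since treewidth is minor-monotone, tw(G) ≥ tw(K_{4}) = 3. Combining the bounds, tw(G) = 3.

Treewidth 3.
One optimal decomposition is:
Bags: B1 = {1, 3, 7, 9}  B2 = {1, 2, 3, 9}  B3 = {0, 1, 2, 3}  B4 = {0, 1, 2, 11}  B5 = {0, 2, 8, 11}  B6 = {0, 8, 10, 11}  B7 = {4, 8, 10, 11}  B8 = {4, 5, 8, 10}  B9 = {4, 5, 10, 14}  B10 = {4, 5, 6, 14}  B11 = {5, 6, 12, 14}  B12 = {6, 12, 13, 14}
Tree: B1–B2, B2–B3, B3–B4, B4–B5, B5–B6, B6–B7, B7–B8, B8–B9, B9–B10, B10–B11, B11–B12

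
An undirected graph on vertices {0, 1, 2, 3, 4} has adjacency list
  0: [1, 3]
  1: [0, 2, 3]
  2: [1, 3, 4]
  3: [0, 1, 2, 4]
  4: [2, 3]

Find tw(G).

2

A width-2 tree decomposition is:
Bags: B1 = {1, 2, 3}  B2 = {0, 1, 3}  B3 = {2, 3, 4}
Tree: B1–B2, B1–B3
Every bag has size at most 3, so the width is 3 − 1 = 2 and tw(G) ≤ 2. For the lower bound, the 3 vertices {0, 1, 3} are pairwise adjacent, and any tree decomposition puts a clique entirely inside one bag — forcing width ≥ 2. The upper and lower bounds meet at 2, so that is the treewidth.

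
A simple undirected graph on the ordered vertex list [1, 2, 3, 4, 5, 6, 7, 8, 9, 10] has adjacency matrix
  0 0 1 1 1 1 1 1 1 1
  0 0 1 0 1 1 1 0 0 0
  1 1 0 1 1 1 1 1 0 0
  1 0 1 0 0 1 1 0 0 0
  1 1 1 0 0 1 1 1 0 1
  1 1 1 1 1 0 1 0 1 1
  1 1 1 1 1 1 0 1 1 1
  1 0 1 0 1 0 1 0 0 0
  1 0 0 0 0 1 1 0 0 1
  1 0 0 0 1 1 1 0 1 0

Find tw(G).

A width-4 tree decomposition is:
Bags: B1 = {1, 3, 4, 6, 7}  B2 = {1, 3, 5, 6, 7}  B3 = {2, 3, 5, 6, 7}  B4 = {1, 3, 5, 7, 8}  B5 = {1, 5, 6, 7, 10}  B6 = {1, 6, 7, 9, 10}
Tree: B1–B2, B2–B3, B2–B4, B2–B5, B5–B6
Every bag has size at most 5, so the width is 5 − 1 = 4 and tw(G) ≤ 4. On the other hand G contains the 5-clique {1, 3, 5, 7, 8}. A clique must lie in a single bag of any decomposition, so no decomposition can have width below 4. The upper and lower bounds meet at 4, so that is the treewidth.

4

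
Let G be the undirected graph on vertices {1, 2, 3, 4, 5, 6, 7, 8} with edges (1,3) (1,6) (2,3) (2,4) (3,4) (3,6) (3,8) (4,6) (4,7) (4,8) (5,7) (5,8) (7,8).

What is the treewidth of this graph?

A width-2 tree decomposition is:
Bags: B1 = {3, 4, 8}  B2 = {4, 7, 8}  B3 = {5, 7, 8}  B4 = {3, 4, 6}  B5 = {1, 3, 6}  B6 = {2, 3, 4}
Tree: B1–B2, B2–B3, B1–B4, B4–B5, B1–B6
The largest bag has 3 vertices, giving width 2; this decomposition certifies tw(G) ≤ 2. For the lower bound, the 3 vertices {1, 3, 6} are pairwise adjacent, and any tree decomposition puts a clique entirely inside one bag — forcing width ≥ 2. Therefore the treewidth is 2.

2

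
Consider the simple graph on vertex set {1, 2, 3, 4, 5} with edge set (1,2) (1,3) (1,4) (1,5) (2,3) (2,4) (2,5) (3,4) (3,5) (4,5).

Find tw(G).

A width-4 tree decomposition is:
Bags: B1 = {1, 2, 3, 4, 5}
Tree: (single bag)
With just one bag of size 5, the width is 5 − 1 = 4, so tw(G) ≤ 4. Conversely, {1, 2, 3, 4, 5} is a clique of size 5, and the vertices of any clique must share a bag in every tree decomposition; so some bag has ≥ 5 vertices and tw(G) ≥ 4. The upper and lower bounds meet at 4, so that is the treewidth.

4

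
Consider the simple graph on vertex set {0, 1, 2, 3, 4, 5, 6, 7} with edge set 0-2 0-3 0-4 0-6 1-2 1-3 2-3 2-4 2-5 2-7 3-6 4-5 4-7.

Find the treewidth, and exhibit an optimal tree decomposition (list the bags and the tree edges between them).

The largest bag has 3 vertices, giving width 2; this decomposition certifies tw(G) ≤ 2. Conversely, {1, 2, 3} is a clique of size 3, and the vertices of any clique must share a bag in every tree decomposition; so some bag has ≥ 3 vertices and tw(G) ≥ 2. The upper and lower bounds meet at 2, so that is the treewidth.

Treewidth 2.
One optimal decomposition is:
Bags: B1 = {2, 4, 7}  B2 = {0, 2, 4}  B3 = {0, 2, 3}  B4 = {2, 4, 5}  B5 = {1, 2, 3}  B6 = {0, 3, 6}
Tree: B1–B2, B2–B3, B1–B4, B3–B5, B3–B6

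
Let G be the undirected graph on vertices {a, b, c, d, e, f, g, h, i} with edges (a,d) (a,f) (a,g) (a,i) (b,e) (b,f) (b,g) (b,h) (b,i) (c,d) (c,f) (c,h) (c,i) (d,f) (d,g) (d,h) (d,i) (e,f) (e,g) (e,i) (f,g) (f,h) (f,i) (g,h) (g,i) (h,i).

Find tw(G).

A width-4 tree decomposition is:
Bags: B1 = {b, f, g, h, i}  B2 = {b, e, f, g, i}  B3 = {d, f, g, h, i}  B4 = {c, d, f, h, i}  B5 = {a, d, f, g, i}
Tree: B1–B2, B1–B3, B3–B4, B3–B5
The largest bag has 5 vertices, giving width 4; this decomposition certifies tw(G) ≤ 4. On the other hand G contains the 5-clique {d, f, g, h, i}. A clique must lie in a single bag of any decomposition, so no decomposition can have width below 4. The upper and lower bounds meet at 4, so that is the treewidth.

4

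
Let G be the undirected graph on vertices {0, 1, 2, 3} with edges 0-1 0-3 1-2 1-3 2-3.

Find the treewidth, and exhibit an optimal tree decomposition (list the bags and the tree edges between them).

Treewidth 2.
Bags: B1 = {0, 1, 3}  B2 = {1, 2, 3}
Tree: B1–B2

Each bag holds 3 vertices, so the decomposition has width 2, which upper-bounds the treewidth. Conversely, {0, 1, 3} is a clique of size 3, and the vertices of any clique must share a bag in every tree decomposition; so some bag has ≥ 3 vertices and tw(G) ≥ 2. Hence tw(G) = 2 exactly.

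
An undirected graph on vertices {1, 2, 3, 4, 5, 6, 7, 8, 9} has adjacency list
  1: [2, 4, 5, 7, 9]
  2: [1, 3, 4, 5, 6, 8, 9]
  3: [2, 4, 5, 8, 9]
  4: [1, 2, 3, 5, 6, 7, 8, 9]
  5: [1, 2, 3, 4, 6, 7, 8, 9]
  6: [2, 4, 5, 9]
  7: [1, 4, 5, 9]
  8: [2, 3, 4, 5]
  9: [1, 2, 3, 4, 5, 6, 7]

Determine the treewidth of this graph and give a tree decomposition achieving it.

Every bag has size at most 5, so the width is 5 − 1 = 4 and tw(G) ≤ 4. For the lower bound, the 5 vertices {2, 3, 4, 5, 8} are pairwise adjacent, and any tree decomposition puts a clique entirely inside one bag — forcing width ≥ 4. Therefore the treewidth is 4.

Treewidth 4.
Bags: B1 = {2, 3, 4, 5, 9}  B2 = {1, 2, 4, 5, 9}  B3 = {2, 4, 5, 6, 9}  B4 = {2, 3, 4, 5, 8}  B5 = {1, 4, 5, 7, 9}
Tree: B1–B2, B2–B3, B1–B4, B2–B5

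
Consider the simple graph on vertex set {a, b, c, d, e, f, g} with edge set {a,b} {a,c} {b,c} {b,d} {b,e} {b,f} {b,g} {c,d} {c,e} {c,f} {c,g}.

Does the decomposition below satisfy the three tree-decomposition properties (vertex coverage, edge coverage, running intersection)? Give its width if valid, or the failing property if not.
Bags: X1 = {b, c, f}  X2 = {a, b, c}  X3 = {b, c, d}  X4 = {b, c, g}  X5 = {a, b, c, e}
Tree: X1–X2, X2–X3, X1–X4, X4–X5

No — bags containing vertex a are not connected in the tree.

A tree decomposition must satisfy three properties: every vertex lies in some bag; for every edge, both endpoints lie together in some bag; and for every vertex, the bags containing it form a connected subtree. Here bags containing vertex a are not connected in the tree, so the decomposition is invalid.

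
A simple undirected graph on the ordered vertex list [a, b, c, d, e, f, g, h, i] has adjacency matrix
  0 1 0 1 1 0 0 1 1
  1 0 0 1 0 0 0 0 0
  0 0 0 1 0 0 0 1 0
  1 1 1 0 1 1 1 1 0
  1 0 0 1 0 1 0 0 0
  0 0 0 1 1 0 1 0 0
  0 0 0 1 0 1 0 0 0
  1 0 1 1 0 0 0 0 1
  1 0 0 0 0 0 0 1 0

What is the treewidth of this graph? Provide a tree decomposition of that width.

Each bag holds 3 vertices, so the decomposition has width 2, which upper-bounds the treewidth. On the other hand G contains the 3-clique {d, f, g}. A clique must lie in a single bag of any decomposition, so no decomposition can have width below 2. The upper and lower bounds meet at 2, so that is the treewidth.

Treewidth 2.
Bags: B1 = {a, d, h}  B2 = {a, d, e}  B3 = {c, d, h}  B4 = {d, e, f}  B5 = {a, b, d}  B6 = {d, f, g}  B7 = {a, h, i}
Tree: B1–B2, B1–B3, B2–B4, B2–B5, B4–B6, B1–B7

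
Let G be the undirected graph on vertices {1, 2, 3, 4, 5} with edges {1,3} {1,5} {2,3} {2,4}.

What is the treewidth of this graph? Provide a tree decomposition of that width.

Treewidth 1.
One optimal decomposition is:
Bags: B1 = {1, 5}  B2 = {1, 3}  B3 = {2, 3}  B4 = {2, 4}
Tree: B1–B2, B2–B3, B3–B4

Each bag holds 2 vertices, so the decomposition has width 1, which upper-bounds the treewidth. Any graph with an edge has treewidth ≥ 1, and G has the edge 5–1. Hence tw(G) = 1 exactly.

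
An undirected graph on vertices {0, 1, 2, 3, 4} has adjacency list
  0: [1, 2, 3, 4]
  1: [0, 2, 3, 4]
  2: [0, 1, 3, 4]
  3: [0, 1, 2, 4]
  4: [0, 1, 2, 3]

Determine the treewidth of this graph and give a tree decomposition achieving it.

With just one bag of size 5, the width is 5 − 1 = 4, so tw(G) ≤ 4. For the lower bound, the 5 vertices {0, 1, 2, 3, 4} are pairwise adjacent, and any tree decomposition puts a clique entirely inside one bag — forcing width ≥ 4. Therefore the treewidth is 4.

Treewidth 4.
Bags: B1 = {0, 1, 2, 3, 4}
Tree: (single bag)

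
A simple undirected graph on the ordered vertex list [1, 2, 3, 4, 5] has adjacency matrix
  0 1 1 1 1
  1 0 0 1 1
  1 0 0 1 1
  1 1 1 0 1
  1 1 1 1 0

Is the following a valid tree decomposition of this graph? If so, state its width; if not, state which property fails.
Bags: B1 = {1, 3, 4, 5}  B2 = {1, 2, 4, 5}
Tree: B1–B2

Checking the three conditions: (i) the bags cover all of {1, 2, 3, 4, 5}; (ii) for each edge, some bag contains both endpoints; (iii) the bags containing any fixed vertex form a subtree. All hold, so the decomposition is valid with width 4 − 1 = 3.

Yes; width 3.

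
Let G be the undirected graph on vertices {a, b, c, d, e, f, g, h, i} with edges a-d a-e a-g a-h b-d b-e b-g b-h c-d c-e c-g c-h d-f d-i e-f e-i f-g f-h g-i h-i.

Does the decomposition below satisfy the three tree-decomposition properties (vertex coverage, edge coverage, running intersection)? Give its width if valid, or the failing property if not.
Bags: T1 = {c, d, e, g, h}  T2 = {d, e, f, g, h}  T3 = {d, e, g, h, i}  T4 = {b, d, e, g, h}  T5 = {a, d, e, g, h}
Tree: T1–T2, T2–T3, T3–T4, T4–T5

Every vertex of G appears in some bag (union = {a, b, c, d, e, f, g, h, i}); every edge is covered by a bag; and for each vertex v the set of bags containing v is connected in the bag tree. The decomposition is therefore valid. The largest bag has 5 vertices, so the width is 4.

Yes; width 4.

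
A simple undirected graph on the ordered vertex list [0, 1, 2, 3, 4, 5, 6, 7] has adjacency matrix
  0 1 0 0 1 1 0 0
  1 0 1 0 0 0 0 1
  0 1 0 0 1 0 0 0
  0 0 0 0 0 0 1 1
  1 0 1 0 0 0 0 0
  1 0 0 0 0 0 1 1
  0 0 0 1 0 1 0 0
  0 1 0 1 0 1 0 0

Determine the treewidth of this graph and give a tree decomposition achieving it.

Treewidth 2.
One optimal decomposition is:
Bags: B1 = {3, 6, 7}  B2 = {5, 6, 7}  B3 = {1, 5, 7}  B4 = {0, 1, 5}  B5 = {0, 1, 2}  B6 = {0, 2, 4}
Tree: B1–B2, B2–B3, B3–B4, B4–B5, B5–B6

Every bag has size at most 3, so the width is 3 − 1 = 2 and tw(G) ≤ 2. Since 3–6–5–7–3 is a cycle in G, G is not acyclic. Forests are exactly the graphs of treewidth ≤ 1, so tw(G) ≥ 2. Therefore the treewidth is 2.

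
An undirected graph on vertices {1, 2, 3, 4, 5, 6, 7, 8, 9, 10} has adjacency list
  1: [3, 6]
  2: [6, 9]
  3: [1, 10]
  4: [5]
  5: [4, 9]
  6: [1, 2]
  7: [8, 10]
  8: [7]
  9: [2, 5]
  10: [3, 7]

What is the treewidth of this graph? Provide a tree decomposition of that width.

Treewidth 1.
Bags: B1 = {7, 8}  B2 = {7, 10}  B3 = {3, 10}  B4 = {1, 3}  B5 = {1, 6}  B6 = {2, 6}  B7 = {2, 9}  B8 = {5, 9}  B9 = {4, 5}
Tree: B1–B2, B2–B3, B3–B4, B4–B5, B5–B6, B6–B7, B7–B8, B8–B9

Each bag holds 2 vertices, so the decomposition has width 1, which upper-bounds the treewidth. Since G has at least one edge (e.g. 8–7), it is not an edgeless graph, so tw(G) ≥ 1. Combining the bounds, tw(G) = 1.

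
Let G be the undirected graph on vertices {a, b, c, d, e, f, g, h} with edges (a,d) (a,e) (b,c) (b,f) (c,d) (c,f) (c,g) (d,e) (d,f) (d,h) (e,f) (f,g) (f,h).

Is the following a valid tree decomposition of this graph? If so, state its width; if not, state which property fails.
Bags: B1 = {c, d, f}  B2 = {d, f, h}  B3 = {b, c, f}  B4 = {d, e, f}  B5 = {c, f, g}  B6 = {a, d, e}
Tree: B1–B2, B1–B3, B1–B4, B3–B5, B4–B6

Yes; width 2.

Vertex coverage: the bags together contain {a, b, c, d, e, f, g, h}, the full vertex set. Edge coverage: each edge of G has both endpoints in at least one bag. Running intersection: for every vertex, the bags containing it form a connected subtree. All three properties hold, so this is a valid tree decomposition of width max|bag| − 1 = 2, and hence tw(G) ≤ 2.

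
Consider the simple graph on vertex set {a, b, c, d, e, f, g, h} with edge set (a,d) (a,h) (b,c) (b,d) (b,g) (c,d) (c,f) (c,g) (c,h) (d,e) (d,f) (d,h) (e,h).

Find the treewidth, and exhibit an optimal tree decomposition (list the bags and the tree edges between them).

Every bag has size at most 3, so the width is 3 − 1 = 2 and tw(G) ≤ 2. For the lower bound, the 3 vertices {d, e, h} are pairwise adjacent, and any tree decomposition puts a clique entirely inside one bag — forcing width ≥ 2. Hence tw(G) = 2 exactly.

Treewidth 2.
Bags: B1 = {c, d, h}  B2 = {c, d, f}  B3 = {b, c, d}  B4 = {b, c, g}  B5 = {a, d, h}  B6 = {d, e, h}
Tree: B1–B2, B2–B3, B3–B4, B1–B5, B1–B6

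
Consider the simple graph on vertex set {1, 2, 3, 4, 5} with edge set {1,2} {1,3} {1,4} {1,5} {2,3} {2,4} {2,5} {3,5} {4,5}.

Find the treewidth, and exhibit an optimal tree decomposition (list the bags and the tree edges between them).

Treewidth 3.
Bags: B1 = {1, 2, 4, 5}  B2 = {1, 2, 3, 5}
Tree: B1–B2

Every bag has size at most 4, so the width is 4 − 1 = 3 and tw(G) ≤ 3. On the other hand G contains the 4-clique {1, 2, 3, 5}. A clique must lie in a single bag of any decomposition, so no decomposition can have width below 3. Therefore the treewidth is 3.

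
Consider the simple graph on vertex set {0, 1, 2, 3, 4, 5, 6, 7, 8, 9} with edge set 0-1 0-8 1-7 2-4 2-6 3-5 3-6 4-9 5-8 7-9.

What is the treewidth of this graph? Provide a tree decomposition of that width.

The largest bag has 3 vertices, giving width 2; this decomposition certifies tw(G) ≤ 2. For the lower bound, G contains the cycle 2–4–9–7–1–0–8–5–3–6–2, so G is not a forest; only forests have treewidth ≤ 1, hence tw(G) ≥ 2. Hence tw(G) = 2 exactly.

Treewidth 2.
One such decomposition:
Bags: B1 = {2, 4, 9}  B2 = {2, 7, 9}  B3 = {1, 2, 7}  B4 = {0, 1, 2}  B5 = {0, 2, 8}  B6 = {2, 5, 8}  B7 = {2, 3, 5}  B8 = {2, 3, 6}
Tree: B1–B2, B2–B3, B3–B4, B4–B5, B5–B6, B6–B7, B7–B8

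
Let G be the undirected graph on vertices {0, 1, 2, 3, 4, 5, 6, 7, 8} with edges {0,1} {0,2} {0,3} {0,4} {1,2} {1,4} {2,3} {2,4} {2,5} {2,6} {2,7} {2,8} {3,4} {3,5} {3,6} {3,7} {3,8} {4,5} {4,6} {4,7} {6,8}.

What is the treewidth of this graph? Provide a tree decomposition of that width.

Treewidth 3.
One optimal decomposition is:
Bags: B1 = {2, 3, 4, 6}  B2 = {2, 3, 4, 7}  B3 = {2, 3, 6, 8}  B4 = {0, 2, 3, 4}  B5 = {0, 1, 2, 4}  B6 = {2, 3, 4, 5}
Tree: B1–B2, B1–B3, B1–B4, B4–B5, B2–B6

Each bag holds 4 vertices, so the decomposition has width 3, which upper-bounds the treewidth. Conversely, {0, 1, 2, 4} is a clique of size 4, and the vertices of any clique must share a bag in every tree decomposition; so some bag has ≥ 4 vertices and tw(G) ≥ 3. Therefore the treewidth is 3.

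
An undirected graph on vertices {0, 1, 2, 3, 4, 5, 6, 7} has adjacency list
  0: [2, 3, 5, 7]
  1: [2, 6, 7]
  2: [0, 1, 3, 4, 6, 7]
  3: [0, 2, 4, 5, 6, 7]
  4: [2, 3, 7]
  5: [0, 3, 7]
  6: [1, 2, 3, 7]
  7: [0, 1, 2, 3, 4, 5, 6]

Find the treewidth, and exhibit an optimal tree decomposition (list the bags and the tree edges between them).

Every bag has size at most 4, so the width is 4 − 1 = 3 and tw(G) ≤ 3. For the lower bound, the 4 vertices {1, 2, 6, 7} are pairwise adjacent, and any tree decomposition puts a clique entirely inside one bag — forcing width ≥ 3. Combining the bounds, tw(G) = 3.

Treewidth 3.
One optimal decomposition is:
Bags: B1 = {0, 2, 3, 7}  B2 = {0, 3, 5, 7}  B3 = {2, 3, 6, 7}  B4 = {2, 3, 4, 7}  B5 = {1, 2, 6, 7}
Tree: B1–B2, B1–B3, B1–B4, B3–B5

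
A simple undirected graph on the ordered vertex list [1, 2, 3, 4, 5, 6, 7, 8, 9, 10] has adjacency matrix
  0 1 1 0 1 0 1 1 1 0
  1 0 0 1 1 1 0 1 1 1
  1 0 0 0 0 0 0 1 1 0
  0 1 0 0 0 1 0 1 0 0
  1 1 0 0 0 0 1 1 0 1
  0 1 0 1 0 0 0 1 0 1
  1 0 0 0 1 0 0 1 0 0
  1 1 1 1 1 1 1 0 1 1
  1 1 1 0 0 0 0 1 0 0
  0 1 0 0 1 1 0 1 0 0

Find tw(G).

3

A width-3 tree decomposition is:
Bags: B1 = {2, 5, 8, 10}  B2 = {1, 2, 5, 8}  B3 = {1, 2, 8, 9}  B4 = {1, 3, 8, 9}  B5 = {2, 6, 8, 10}  B6 = {2, 4, 6, 8}  B7 = {1, 5, 7, 8}
Tree: B1–B2, B2–B3, B3–B4, B1–B5, B5–B6, B2–B7
The largest bag has 4 vertices, giving width 3; this decomposition certifies tw(G) ≤ 3. For the lower bound, the 4 vertices {1, 2, 8, 9} are pairwise adjacent, and any tree decomposition puts a clique entirely inside one bag — forcing width ≥ 3. Combining the bounds, tw(G) = 3.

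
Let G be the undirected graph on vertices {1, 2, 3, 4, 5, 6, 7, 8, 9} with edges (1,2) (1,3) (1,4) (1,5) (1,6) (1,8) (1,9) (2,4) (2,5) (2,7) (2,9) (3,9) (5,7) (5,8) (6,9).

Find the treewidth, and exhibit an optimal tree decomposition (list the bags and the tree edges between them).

Every bag has size at most 3, so the width is 3 − 1 = 2 and tw(G) ≤ 2. For the lower bound, the 3 vertices {1, 5, 8} are pairwise adjacent, and any tree decomposition puts a clique entirely inside one bag — forcing width ≥ 2. Combining the bounds, tw(G) = 2.

Treewidth 2.
One optimal decomposition is:
Bags: B1 = {1, 2, 5}  B2 = {1, 2, 4}  B3 = {1, 2, 9}  B4 = {1, 5, 8}  B5 = {1, 6, 9}  B6 = {2, 5, 7}  B7 = {1, 3, 9}
Tree: B1–B2, B2–B3, B1–B4, B3–B5, B1–B6, B3–B7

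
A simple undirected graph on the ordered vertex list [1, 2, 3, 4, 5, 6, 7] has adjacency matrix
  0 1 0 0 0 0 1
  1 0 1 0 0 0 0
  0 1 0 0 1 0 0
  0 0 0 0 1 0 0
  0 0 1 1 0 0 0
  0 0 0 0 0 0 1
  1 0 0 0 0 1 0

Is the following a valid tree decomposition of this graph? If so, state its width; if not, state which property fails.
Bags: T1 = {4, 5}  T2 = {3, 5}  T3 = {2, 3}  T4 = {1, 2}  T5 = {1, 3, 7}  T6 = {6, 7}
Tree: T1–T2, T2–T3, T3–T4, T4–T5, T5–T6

No — bags containing vertex 3 are not connected in the tree.

A tree decomposition must satisfy three properties: every vertex lies in some bag; for every edge, both endpoints lie together in some bag; and for every vertex, the bags containing it form a connected subtree. Here bags containing vertex 3 are not connected in the tree, so the decomposition is invalid.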